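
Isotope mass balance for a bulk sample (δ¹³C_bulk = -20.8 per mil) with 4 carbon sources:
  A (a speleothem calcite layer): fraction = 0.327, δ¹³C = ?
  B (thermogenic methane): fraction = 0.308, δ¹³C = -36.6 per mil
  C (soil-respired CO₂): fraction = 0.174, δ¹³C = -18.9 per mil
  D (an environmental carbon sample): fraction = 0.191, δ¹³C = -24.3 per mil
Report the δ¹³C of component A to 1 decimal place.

-4.9 per mil

Isotope mass balance: δ_bulk = Σ fᵢ·δᵢ.
-20.8 = 0.327×δ_A + 0.308×(-36.6) + 0.174×(-18.9) + 0.191×(-24.3)
0.327·δ_A = -20.8 − (-19.203) = -1.597
δ_A = -1.597 / 0.327 = -4.88 per mil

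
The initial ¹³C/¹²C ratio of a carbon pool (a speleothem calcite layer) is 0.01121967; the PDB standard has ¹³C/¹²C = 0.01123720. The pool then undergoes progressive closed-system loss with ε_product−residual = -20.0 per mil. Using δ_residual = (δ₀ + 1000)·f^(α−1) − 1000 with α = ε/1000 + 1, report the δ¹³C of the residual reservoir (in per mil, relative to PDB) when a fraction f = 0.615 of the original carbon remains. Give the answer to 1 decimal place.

δ₀ = (0.01121967/0.01123720 − 1)×1000 = (0.998440 − 1)×1000 = -1.560 per mil
α − 1 = ε/1000 = -0.0200
f^(α−1) = 0.615^(-0.0200) = 1.009770
δ_res = (-1.560 + 1000) × 1.009770 − 1000 = 1008.195 − 1000 = 8.19 per mil

8.2 per mil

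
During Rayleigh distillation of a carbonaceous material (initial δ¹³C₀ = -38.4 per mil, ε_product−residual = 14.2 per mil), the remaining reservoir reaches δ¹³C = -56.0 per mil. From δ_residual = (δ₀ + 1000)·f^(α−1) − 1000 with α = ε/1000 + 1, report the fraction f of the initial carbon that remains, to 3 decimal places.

0.272

α − 1 = ε/1000 = 0.0142
(δ_res + 1000)/(δ₀ + 1000) = (-56.0 + 1000)/(-38.4 + 1000) = 944.0/961.6 = 0.981697
f = 0.981697^(1/0.0142) = exp(ln(0.981697)/0.0142) = exp(-0.01847/0.0142)
f = exp(-1.3009) = 0.2723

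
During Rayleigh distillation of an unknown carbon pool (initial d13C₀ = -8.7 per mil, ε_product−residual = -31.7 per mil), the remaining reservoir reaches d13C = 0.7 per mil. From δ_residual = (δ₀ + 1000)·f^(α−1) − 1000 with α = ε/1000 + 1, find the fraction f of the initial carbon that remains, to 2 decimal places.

α − 1 = ε/1000 = -0.0317
(δ_res + 1000)/(δ₀ + 1000) = (0.7 + 1000)/(-8.7 + 1000) = 1000.7/991.3 = 1.009482
f = 1.009482^(1/-0.0317) = exp(ln(1.009482)/-0.0317) = exp(0.00944/-0.0317)
f = exp(-0.2977) = 0.7425

0.74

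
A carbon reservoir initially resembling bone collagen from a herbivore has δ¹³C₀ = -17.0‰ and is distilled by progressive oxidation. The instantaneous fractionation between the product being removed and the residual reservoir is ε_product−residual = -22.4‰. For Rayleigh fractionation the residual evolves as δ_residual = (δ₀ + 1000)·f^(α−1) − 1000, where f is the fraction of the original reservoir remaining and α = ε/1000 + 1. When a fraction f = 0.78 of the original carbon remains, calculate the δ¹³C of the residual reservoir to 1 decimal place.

-11.5‰

Rayleigh residual: δ_res = (δ₀ + 1000)·f^(α−1) − 1000
α = ε/1000 + 1 = 0.97760, so α − 1 = -0.02240
f^(α−1) = 0.78^(-0.02240) = 1.005581
δ_res = (-17.0 + 1000) × 1.005581 − 1000 = 988.486 − 1000 = -11.51‰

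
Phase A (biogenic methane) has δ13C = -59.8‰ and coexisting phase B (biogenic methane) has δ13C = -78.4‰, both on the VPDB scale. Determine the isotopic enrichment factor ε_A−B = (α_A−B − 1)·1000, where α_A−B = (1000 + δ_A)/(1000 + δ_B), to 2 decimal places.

α_A−B = (1000 + -59.8) / (1000 + -78.4) = 940.2 / 921.6 = 1.020182
ε_A−B = (1.020182 − 1) × 1000 = 20.182‰
(The approximation ε ≈ δ_A − δ_B would give 18.6‰.)

20.18‰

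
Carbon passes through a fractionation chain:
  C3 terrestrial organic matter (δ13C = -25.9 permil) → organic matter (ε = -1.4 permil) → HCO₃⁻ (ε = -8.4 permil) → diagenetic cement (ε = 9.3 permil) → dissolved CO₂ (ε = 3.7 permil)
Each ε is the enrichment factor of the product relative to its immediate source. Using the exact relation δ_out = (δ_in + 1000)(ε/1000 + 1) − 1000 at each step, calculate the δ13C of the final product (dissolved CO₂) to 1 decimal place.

-22.9 permil

step 1: δ = (-25.90 + 1000)·(-1.4/1000 + 1) − 1000 = -27.26 permil
step 2: δ = (-27.26 + 1000)·(-8.4/1000 + 1) − 1000 = -35.43 permil
step 3: δ = (-35.43 + 1000)·(9.3/1000 + 1) − 1000 = -26.46 permil
step 4: δ = (-26.46 + 1000)·(3.7/1000 + 1) − 1000 = -22.86 permil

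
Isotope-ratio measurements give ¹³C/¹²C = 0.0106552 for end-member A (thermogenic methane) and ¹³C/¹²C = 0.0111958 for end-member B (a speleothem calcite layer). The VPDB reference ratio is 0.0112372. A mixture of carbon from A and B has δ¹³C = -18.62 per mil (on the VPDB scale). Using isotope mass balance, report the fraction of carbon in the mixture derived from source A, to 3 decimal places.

0.310

δ_A = (0.0106552/0.0112372 − 1)×1000 = (0.948208 − 1)×1000 = -51.792 per mil
δ_B = (0.0111958/0.0112372 − 1)×1000 = (0.996316 − 1)×1000 = -3.684 per mil
f_A = (δ_mix − δ_B)/(δ_A − δ_B) = (-18.62 − (-3.684))/(-51.792 − (-3.684))
f_A = -14.936 / -48.108 = 0.3105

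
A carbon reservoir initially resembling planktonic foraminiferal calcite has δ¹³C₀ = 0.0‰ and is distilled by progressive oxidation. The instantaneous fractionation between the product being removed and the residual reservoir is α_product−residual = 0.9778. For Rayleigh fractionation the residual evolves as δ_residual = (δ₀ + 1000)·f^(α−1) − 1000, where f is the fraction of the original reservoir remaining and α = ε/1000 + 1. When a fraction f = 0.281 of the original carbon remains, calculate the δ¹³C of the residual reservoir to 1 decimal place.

28.6‰

Rayleigh residual: δ_res = (δ₀ + 1000)·f^(α−1) − 1000
α − 1 = -0.02220
f^(α−1) = 0.281^(-0.02220) = 1.028582
δ_res = (-0.0 + 1000) × 1.028582 − 1000 = 1028.582 − 1000 = 28.58‰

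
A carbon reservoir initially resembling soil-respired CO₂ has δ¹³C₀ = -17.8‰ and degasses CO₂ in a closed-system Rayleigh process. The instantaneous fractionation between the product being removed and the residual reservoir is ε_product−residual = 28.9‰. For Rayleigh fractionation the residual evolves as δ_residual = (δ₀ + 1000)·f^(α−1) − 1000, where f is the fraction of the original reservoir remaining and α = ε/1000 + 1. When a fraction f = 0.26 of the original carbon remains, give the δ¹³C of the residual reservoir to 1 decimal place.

Rayleigh residual: δ_res = (δ₀ + 1000)·f^(α−1) − 1000
α = ε/1000 + 1 = 1.02890, so α − 1 = 0.02890
f^(α−1) = 0.26^(0.02890) = 0.961818
δ_res = (-17.8 + 1000) × 0.961818 − 1000 = 944.697 − 1000 = -55.30‰

-55.3‰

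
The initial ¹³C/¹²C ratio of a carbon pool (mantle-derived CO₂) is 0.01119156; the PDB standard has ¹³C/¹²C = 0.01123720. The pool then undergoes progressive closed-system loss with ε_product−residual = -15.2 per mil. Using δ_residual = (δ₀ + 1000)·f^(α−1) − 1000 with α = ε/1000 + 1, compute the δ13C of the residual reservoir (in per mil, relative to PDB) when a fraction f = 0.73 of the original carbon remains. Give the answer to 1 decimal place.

δ₀ = (0.01119156/0.01123720 − 1)×1000 = (0.995938 − 1)×1000 = -4.062 per mil
α − 1 = ε/1000 = -0.0152
f^(α−1) = 0.73^(-0.0152) = 1.004795
δ_res = (-4.062 + 1000) × 1.004795 − 1000 = 1000.714 − 1000 = 0.71 per mil

0.7 per mil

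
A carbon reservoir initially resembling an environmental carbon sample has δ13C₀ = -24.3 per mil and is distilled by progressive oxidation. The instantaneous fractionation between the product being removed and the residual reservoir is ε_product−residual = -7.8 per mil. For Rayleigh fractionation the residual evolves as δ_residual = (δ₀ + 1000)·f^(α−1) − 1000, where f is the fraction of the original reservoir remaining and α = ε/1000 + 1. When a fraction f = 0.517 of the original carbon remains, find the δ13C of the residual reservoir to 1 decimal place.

Rayleigh residual: δ_res = (δ₀ + 1000)·f^(α−1) − 1000
α = ε/1000 + 1 = 0.99220, so α − 1 = -0.00780
f^(α−1) = 0.517^(-0.00780) = 1.005159
δ_res = (-24.3 + 1000) × 1.005159 − 1000 = 980.734 − 1000 = -19.27 per mil

-19.3 per mil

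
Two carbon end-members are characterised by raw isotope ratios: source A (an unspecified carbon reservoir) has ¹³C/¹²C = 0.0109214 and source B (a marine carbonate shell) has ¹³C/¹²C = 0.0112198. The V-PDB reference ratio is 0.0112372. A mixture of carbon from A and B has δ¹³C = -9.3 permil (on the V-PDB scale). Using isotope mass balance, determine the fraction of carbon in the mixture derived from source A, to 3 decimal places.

δ_A = (0.0109214/0.0112372 − 1)×1000 = (0.971897 − 1)×1000 = -28.103 permil
δ_B = (0.0112198/0.0112372 − 1)×1000 = (0.998452 − 1)×1000 = -1.548 permil
f_A = (δ_mix − δ_B)/(δ_A − δ_B) = (-9.3 − (-1.548))/(-28.103 − (-1.548))
f_A = -7.752 / -26.555 = 0.2919

0.292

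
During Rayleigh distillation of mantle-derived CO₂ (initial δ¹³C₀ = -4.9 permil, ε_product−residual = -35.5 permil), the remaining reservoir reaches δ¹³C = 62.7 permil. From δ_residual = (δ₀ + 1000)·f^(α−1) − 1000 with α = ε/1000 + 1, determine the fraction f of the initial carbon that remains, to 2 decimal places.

0.16

α − 1 = ε/1000 = -0.0355
(δ_res + 1000)/(δ₀ + 1000) = (62.7 + 1000)/(-4.9 + 1000) = 1062.7/995.1 = 1.067933
f = 1.067933^(1/-0.0355) = exp(ln(1.067933)/-0.0355) = exp(0.06572/-0.0355)
f = exp(-1.8514) = 0.1570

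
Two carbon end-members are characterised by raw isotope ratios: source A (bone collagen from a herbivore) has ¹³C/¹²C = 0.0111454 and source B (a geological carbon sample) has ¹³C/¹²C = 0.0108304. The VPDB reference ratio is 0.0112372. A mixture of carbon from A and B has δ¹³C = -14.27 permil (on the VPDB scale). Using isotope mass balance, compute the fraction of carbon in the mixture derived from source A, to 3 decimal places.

δ_A = (0.0111454/0.0112372 − 1)×1000 = (0.991831 − 1)×1000 = -8.169 permil
δ_B = (0.0108304/0.0112372 − 1)×1000 = (0.963799 − 1)×1000 = -36.201 permil
f_A = (δ_mix − δ_B)/(δ_A − δ_B) = (-14.27 − (-36.201))/(-8.169 − (-36.201))
f_A = 21.931 / 28.032 = 0.7824

0.782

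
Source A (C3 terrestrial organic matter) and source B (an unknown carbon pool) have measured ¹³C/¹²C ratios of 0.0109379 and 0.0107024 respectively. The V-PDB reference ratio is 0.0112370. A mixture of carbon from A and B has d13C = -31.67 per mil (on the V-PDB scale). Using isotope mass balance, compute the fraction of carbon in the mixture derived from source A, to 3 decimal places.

0.759

δ_A = (0.0109379/0.0112370 − 1)×1000 = (0.973383 − 1)×1000 = -26.617 per mil
δ_B = (0.0107024/0.0112370 − 1)×1000 = (0.952425 − 1)×1000 = -47.575 per mil
f_A = (δ_mix − δ_B)/(δ_A − δ_B) = (-31.67 − (-47.575))/(-26.617 − (-47.575))
f_A = 15.905 / 20.958 = 0.7589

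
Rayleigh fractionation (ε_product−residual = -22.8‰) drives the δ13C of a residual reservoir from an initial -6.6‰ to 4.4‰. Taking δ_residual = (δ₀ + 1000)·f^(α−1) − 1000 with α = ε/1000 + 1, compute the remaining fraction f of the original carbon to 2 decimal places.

0.62

α − 1 = ε/1000 = -0.0228
(δ_res + 1000)/(δ₀ + 1000) = (4.4 + 1000)/(-6.6 + 1000) = 1004.4/993.4 = 1.011073
f = 1.011073^(1/-0.0228) = exp(ln(1.011073)/-0.0228) = exp(0.01101/-0.0228)
f = exp(-0.4830) = 0.6169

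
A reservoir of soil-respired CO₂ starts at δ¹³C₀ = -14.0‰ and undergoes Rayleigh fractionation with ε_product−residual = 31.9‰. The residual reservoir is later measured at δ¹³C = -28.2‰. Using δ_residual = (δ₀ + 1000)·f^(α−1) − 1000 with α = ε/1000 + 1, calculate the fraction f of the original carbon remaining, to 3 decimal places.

α − 1 = ε/1000 = 0.0319
(δ_res + 1000)/(δ₀ + 1000) = (-28.2 + 1000)/(-14.0 + 1000) = 971.8/986.0 = 0.985598
f = 0.985598^(1/0.0319) = exp(ln(0.985598)/0.0319) = exp(-0.01451/0.0319)
f = exp(-0.4547) = 0.6346

0.635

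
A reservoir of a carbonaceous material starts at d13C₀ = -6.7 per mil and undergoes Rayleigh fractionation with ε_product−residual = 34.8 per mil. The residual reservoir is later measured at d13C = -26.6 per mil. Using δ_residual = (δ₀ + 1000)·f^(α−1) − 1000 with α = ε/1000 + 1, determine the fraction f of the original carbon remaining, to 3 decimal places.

0.559

α − 1 = ε/1000 = 0.0348
(δ_res + 1000)/(δ₀ + 1000) = (-26.6 + 1000)/(-6.7 + 1000) = 973.4/993.3 = 0.979966
f = 0.979966^(1/0.0348) = exp(ln(0.979966)/0.0348) = exp(-0.02024/0.0348)
f = exp(-0.5815) = 0.5590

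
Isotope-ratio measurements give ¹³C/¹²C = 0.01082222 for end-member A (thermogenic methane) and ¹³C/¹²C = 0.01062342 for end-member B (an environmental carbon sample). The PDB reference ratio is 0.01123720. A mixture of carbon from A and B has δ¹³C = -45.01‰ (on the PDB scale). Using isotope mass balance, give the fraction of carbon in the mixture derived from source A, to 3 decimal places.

δ_A = (0.01082222/0.01123720 − 1)×1000 = (0.963071 − 1)×1000 = -36.929‰
δ_B = (0.01062342/0.01123720 − 1)×1000 = (0.945380 − 1)×1000 = -54.620‰
f_A = (δ_mix − δ_B)/(δ_A − δ_B) = (-45.01 − (-54.620))/(-36.929 − (-54.620))
f_A = 9.610 / 17.691 = 0.5432

0.543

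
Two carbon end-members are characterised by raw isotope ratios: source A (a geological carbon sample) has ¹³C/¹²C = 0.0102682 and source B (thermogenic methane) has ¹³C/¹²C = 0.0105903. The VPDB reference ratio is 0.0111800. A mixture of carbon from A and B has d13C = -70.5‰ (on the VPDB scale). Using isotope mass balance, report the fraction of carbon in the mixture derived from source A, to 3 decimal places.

δ_A = (0.0102682/0.0111800 − 1)×1000 = (0.918444 − 1)×1000 = -81.556‰
δ_B = (0.0105903/0.0111800 − 1)×1000 = (0.947254 − 1)×1000 = -52.746‰
f_A = (δ_mix − δ_B)/(δ_A − δ_B) = (-70.5 − (-52.746))/(-81.556 − (-52.746))
f_A = -17.754 / -28.810 = 0.6162

0.616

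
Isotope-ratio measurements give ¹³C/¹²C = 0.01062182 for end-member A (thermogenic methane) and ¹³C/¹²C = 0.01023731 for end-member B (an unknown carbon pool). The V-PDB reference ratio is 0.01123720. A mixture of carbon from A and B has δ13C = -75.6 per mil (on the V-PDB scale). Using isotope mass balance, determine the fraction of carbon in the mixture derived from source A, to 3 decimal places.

0.391

δ_A = (0.01062182/0.01123720 − 1)×1000 = (0.945237 − 1)×1000 = -54.763 per mil
δ_B = (0.01023731/0.01123720 − 1)×1000 = (0.911020 − 1)×1000 = -88.980 per mil
f_A = (δ_mix − δ_B)/(δ_A − δ_B) = (-75.6 − (-88.980))/(-54.763 − (-88.980))
f_A = 13.380 / 34.218 = 0.3910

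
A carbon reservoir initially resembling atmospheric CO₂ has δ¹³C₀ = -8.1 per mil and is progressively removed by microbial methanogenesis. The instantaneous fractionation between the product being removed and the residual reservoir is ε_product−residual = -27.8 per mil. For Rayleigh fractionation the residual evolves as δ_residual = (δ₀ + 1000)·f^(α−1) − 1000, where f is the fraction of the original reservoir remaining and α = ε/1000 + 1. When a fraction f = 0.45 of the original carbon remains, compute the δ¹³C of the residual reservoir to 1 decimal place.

14.2 per mil

Rayleigh residual: δ_res = (δ₀ + 1000)·f^(α−1) − 1000
α = ε/1000 + 1 = 0.97220, so α − 1 = -0.02780
f^(α−1) = 0.45^(-0.02780) = 1.022447
δ_res = (-8.1 + 1000) × 1.022447 − 1000 = 1014.165 − 1000 = 14.16 per mil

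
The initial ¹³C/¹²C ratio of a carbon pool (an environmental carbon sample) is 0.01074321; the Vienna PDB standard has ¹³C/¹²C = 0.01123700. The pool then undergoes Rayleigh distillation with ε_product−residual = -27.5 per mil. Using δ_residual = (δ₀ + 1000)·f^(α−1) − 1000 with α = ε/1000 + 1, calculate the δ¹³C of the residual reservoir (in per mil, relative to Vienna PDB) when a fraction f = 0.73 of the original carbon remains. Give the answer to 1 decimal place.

δ₀ = (0.01074321/0.01123700 − 1)×1000 = (0.956057 − 1)×1000 = -43.943 per mil
α − 1 = ε/1000 = -0.0275
f^(α−1) = 0.73^(-0.0275) = 1.008692
δ_res = (-43.943 + 1000) × 1.008692 − 1000 = 964.367 − 1000 = -35.63 per mil

-35.6 per mil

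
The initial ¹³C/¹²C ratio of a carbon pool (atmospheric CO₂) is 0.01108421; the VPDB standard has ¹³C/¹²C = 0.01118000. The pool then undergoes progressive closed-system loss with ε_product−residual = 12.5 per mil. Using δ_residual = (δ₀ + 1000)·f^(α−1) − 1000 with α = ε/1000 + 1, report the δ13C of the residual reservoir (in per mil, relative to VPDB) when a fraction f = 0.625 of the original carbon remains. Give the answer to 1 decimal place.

δ₀ = (0.01108421/0.01118000 − 1)×1000 = (0.991432 − 1)×1000 = -8.568 per mil
α − 1 = ε/1000 = 0.0125
f^(α−1) = 0.625^(0.0125) = 0.994142
δ_res = (-8.568 + 1000) × 0.994142 − 1000 = 985.624 − 1000 = -14.38 per mil

-14.4 per mil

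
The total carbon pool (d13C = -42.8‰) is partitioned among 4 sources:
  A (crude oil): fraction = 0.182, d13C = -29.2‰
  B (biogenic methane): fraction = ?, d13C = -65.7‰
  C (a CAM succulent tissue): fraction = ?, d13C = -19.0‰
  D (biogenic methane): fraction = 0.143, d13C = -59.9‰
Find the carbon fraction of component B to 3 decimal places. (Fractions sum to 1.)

Let f_B and f_C be the unknown fractions; fractions sum to 1 so f_B + f_C = 0.675.
Mass balance: Σ fᵢ·δᵢ = δ_bulk ⇒ f_B·(-65.7) + f_C·(-19.0) = -42.8 − (-13.880) = -28.920
Substitute f_C = 0.675 − f_B:
f_B·(-65.7 − -19.0) = -28.920 − 0.675×(-19.0) = -16.095
f_B = -16.095 / -46.7 = 0.3446

0.345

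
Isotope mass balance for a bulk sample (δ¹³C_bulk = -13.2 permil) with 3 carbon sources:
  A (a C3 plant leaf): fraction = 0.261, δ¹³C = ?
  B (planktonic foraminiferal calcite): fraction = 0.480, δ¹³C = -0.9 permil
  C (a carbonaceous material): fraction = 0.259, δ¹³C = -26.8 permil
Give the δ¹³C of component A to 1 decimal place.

-22.3 permil

Isotope mass balance: δ_bulk = Σ fᵢ·δᵢ.
-13.2 = 0.261×δ_A + 0.480×(-0.9) + 0.259×(-26.8)
0.261·δ_A = -13.2 − (-7.373) = -5.827
δ_A = -5.827 / 0.261 = -22.32 permil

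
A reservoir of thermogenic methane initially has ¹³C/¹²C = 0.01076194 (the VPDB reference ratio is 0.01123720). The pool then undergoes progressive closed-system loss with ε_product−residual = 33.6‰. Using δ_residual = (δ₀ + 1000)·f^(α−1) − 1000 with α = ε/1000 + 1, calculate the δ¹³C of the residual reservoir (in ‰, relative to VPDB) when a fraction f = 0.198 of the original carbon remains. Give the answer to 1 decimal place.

-93.0‰

δ₀ = (0.01076194/0.01123720 − 1)×1000 = (0.957707 − 1)×1000 = -42.293‰
α − 1 = ε/1000 = 0.0336
f^(α−1) = 0.198^(0.0336) = 0.947039
δ_res = (-42.293 + 1000) × 0.947039 − 1000 = 906.986 − 1000 = -93.01‰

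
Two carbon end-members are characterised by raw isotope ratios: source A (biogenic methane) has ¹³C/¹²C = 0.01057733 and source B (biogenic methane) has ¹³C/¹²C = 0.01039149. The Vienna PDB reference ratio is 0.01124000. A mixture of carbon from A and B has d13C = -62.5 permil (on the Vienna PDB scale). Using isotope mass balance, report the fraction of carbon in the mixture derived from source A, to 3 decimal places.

δ_A = (0.01057733/0.01124000 − 1)×1000 = (0.941044 − 1)×1000 = -58.956 permil
δ_B = (0.01039149/0.01124000 − 1)×1000 = (0.924510 − 1)×1000 = -75.490 permil
f_A = (δ_mix − δ_B)/(δ_A − δ_B) = (-62.5 − (-75.490))/(-58.956 − (-75.490))
f_A = 12.990 / 16.534 = 0.7857

0.786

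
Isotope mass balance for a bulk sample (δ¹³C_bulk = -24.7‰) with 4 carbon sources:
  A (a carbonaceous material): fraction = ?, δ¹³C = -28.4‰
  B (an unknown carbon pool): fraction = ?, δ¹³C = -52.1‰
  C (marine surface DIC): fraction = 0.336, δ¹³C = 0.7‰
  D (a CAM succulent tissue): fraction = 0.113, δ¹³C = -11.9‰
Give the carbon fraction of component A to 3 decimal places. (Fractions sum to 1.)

0.216

Let f_A and f_B be the unknown fractions; fractions sum to 1 so f_A + f_B = 0.551.
Mass balance: Σ fᵢ·δᵢ = δ_bulk ⇒ f_A·(-28.4) + f_B·(-52.1) = -24.7 − (-1.109) = -23.590
Substitute f_B = 0.551 − f_A:
f_A·(-28.4 − -52.1) = -23.590 − 0.551×(-52.1) = 5.117
f_A = 5.117 / 23.7 = 0.2159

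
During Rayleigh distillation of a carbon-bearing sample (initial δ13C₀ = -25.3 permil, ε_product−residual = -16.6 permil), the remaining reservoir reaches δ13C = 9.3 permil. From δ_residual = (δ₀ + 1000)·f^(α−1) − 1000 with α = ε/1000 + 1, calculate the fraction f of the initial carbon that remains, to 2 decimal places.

0.12

α − 1 = ε/1000 = -0.0166
(δ_res + 1000)/(δ₀ + 1000) = (9.3 + 1000)/(-25.3 + 1000) = 1009.3/974.7 = 1.035498
f = 1.035498^(1/-0.0166) = exp(ln(1.035498)/-0.0166) = exp(0.03488/-0.0166)
f = exp(-2.1014) = 0.1223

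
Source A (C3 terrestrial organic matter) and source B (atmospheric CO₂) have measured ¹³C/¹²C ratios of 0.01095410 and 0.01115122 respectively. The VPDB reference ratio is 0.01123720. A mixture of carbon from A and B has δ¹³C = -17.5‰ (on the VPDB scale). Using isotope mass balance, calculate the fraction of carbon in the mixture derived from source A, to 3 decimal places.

0.561

δ_A = (0.01095410/0.01123720 − 1)×1000 = (0.974807 − 1)×1000 = -25.193‰
δ_B = (0.01115122/0.01123720 − 1)×1000 = (0.992349 − 1)×1000 = -7.651‰
f_A = (δ_mix − δ_B)/(δ_A − δ_B) = (-17.5 − (-7.651))/(-25.193 − (-7.651))
f_A = -9.849 / -17.542 = 0.5614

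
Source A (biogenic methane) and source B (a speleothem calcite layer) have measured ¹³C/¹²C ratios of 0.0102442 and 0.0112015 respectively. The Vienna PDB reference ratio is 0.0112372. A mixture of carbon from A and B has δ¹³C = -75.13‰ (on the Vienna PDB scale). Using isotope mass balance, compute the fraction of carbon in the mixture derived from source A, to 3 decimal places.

0.845

δ_A = (0.0102442/0.0112372 − 1)×1000 = (0.911633 − 1)×1000 = -88.367‰
δ_B = (0.0112015/0.0112372 − 1)×1000 = (0.996823 − 1)×1000 = -3.177‰
f_A = (δ_mix − δ_B)/(δ_A − δ_B) = (-75.13 − (-3.177))/(-88.367 − (-3.177))
f_A = -71.953 / -85.190 = 0.8446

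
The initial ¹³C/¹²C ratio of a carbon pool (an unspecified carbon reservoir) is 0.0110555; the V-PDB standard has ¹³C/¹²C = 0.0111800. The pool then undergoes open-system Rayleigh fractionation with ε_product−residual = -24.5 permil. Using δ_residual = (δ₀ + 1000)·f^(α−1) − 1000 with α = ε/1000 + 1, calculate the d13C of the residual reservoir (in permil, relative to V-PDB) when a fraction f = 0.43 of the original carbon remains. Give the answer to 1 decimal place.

δ₀ = (0.0110555/0.0111800 − 1)×1000 = (0.988864 − 1)×1000 = -11.136 permil
α − 1 = ε/1000 = -0.0245
f^(α−1) = 0.43^(-0.0245) = 1.020893
δ_res = (-11.136 + 1000) × 1.020893 − 1000 = 1009.524 − 1000 = 9.52 permil

9.5 permil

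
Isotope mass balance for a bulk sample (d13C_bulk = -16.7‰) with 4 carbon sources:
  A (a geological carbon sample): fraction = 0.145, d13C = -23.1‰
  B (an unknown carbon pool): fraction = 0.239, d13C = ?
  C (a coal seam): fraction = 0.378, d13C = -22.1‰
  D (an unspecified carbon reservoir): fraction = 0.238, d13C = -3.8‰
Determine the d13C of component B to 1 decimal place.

Isotope mass balance: δ_bulk = Σ fᵢ·δᵢ.
-16.7 = 0.145×(-23.1) + 0.239×δ_B + 0.378×(-22.1) + 0.238×(-3.8)
0.239·δ_B = -16.7 − (-12.608) = -4.092
δ_B = -4.092 / 0.239 = -17.12‰

-17.1‰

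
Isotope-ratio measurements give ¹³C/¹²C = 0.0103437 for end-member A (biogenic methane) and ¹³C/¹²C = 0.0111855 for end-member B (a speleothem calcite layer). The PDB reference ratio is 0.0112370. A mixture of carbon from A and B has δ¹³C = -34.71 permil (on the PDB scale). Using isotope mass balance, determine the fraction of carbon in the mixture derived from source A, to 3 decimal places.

δ_A = (0.0103437/0.0112370 − 1)×1000 = (0.920504 − 1)×1000 = -79.496 permil
δ_B = (0.0111855/0.0112370 − 1)×1000 = (0.995417 − 1)×1000 = -4.583 permil
f_A = (δ_mix − δ_B)/(δ_A − δ_B) = (-34.71 − (-4.583))/(-79.496 − (-4.583))
f_A = -30.127 / -74.913 = 0.4022

0.402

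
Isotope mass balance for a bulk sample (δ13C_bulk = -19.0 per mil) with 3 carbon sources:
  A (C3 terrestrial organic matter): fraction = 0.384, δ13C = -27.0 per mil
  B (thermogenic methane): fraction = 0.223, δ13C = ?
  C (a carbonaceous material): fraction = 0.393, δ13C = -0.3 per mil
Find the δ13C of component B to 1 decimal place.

-38.2 per mil

Isotope mass balance: δ_bulk = Σ fᵢ·δᵢ.
-19.0 = 0.384×(-27.0) + 0.223×δ_B + 0.393×(-0.3)
0.223·δ_B = -19.0 − (-10.486) = -8.514
δ_B = -8.514 / 0.223 = -38.18 per mil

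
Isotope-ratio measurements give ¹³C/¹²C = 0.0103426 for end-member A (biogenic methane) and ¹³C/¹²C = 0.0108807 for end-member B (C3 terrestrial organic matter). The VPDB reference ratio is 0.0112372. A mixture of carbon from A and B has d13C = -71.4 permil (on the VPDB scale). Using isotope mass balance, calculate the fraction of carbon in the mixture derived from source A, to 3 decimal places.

δ_A = (0.0103426/0.0112372 − 1)×1000 = (0.920389 − 1)×1000 = -79.611 permil
δ_B = (0.0108807/0.0112372 − 1)×1000 = (0.968275 − 1)×1000 = -31.725 permil
f_A = (δ_mix − δ_B)/(δ_A − δ_B) = (-71.4 − (-31.725))/(-79.611 − (-31.725))
f_A = -39.675 / -47.886 = 0.8285

0.829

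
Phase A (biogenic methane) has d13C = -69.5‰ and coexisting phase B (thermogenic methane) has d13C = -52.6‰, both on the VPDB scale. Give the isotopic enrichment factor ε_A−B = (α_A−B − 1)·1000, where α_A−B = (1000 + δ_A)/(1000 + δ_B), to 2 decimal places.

α_A−B = (1000 + -69.5) / (1000 + -52.6) = 930.5 / 947.4 = 0.982162
ε_A−B = (0.982162 − 1) × 1000 = -17.838‰
(The approximation ε ≈ δ_A − δ_B would give -16.9‰.)

-17.84‰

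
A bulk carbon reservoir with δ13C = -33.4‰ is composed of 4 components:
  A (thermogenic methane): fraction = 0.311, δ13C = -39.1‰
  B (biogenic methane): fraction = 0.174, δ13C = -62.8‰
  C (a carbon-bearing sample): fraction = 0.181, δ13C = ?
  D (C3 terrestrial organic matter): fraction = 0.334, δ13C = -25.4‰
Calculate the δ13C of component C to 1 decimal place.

-10.1‰

Isotope mass balance: δ_bulk = Σ fᵢ·δᵢ.
-33.4 = 0.311×(-39.1) + 0.174×(-62.8) + 0.181×δ_C + 0.334×(-25.4)
0.181·δ_C = -33.4 − (-31.571) = -1.829
δ_C = -1.829 / 0.181 = -10.11‰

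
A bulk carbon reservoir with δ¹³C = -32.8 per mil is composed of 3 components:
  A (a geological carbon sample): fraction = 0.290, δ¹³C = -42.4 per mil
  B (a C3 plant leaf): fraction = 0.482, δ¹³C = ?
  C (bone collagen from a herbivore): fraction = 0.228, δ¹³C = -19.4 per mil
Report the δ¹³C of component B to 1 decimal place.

Isotope mass balance: δ_bulk = Σ fᵢ·δᵢ.
-32.8 = 0.290×(-42.4) + 0.482×δ_B + 0.228×(-19.4)
0.482·δ_B = -32.8 − (-16.719) = -16.081
δ_B = -16.081 / 0.482 = -33.36 per mil

-33.4 per mil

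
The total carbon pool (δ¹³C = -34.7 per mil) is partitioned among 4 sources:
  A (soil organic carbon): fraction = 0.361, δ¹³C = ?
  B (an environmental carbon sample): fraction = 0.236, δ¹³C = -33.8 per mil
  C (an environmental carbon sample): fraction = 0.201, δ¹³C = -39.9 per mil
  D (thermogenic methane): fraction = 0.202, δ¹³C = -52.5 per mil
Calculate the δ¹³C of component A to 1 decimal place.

Isotope mass balance: δ_bulk = Σ fᵢ·δᵢ.
-34.7 = 0.361×δ_A + 0.236×(-33.8) + 0.201×(-39.9) + 0.202×(-52.5)
0.361·δ_A = -34.7 − (-26.602) = -8.098
δ_A = -8.098 / 0.361 = -22.43 per mil

-22.4 per mil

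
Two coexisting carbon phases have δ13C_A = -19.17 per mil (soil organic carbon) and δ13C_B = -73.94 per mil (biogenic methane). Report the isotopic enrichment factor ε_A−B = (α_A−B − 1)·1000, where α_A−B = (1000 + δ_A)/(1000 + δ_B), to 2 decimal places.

59.14 per mil

α_A−B = (1000 + -19.17) / (1000 + -73.94) = 980.83 / 926.06 = 1.059143
ε_A−B = (1.059143 − 1) × 1000 = 59.143 per mil
(The approximation ε ≈ δ_A − δ_B would give 54.77 per mil.)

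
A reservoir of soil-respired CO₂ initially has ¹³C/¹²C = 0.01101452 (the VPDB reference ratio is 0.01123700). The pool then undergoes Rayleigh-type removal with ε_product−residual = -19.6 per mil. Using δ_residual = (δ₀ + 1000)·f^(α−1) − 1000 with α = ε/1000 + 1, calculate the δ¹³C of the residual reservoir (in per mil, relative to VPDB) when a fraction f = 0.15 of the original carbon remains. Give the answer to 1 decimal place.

17.3 per mil

δ₀ = (0.01101452/0.01123700 − 1)×1000 = (0.980201 − 1)×1000 = -19.799 per mil
α − 1 = ε/1000 = -0.0196
f^(α−1) = 0.15^(-0.0196) = 1.037884
δ_res = (-19.799 + 1000) × 1.037884 − 1000 = 1017.335 − 1000 = 17.33 per mil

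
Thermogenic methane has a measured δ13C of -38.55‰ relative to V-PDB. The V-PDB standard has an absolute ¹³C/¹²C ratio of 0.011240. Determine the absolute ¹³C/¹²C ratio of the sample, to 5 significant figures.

R_sample = R_standard × (δ13C/1000 + 1)
R_sample = 0.011240 × (-38.55/1000 + 1) = 0.011240 × 0.961450
R_sample = 0.0108067

0.010807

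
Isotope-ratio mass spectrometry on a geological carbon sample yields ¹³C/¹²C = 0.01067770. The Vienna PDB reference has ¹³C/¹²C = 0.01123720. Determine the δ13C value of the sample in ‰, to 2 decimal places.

-49.79‰

δ13C = (R_sample / R_standard − 1) × 1000
R_sample / R_standard = 0.01067770 / 0.01123720 = 0.950210
δ13C = (0.950210 − 1) × 1000 = -49.790‰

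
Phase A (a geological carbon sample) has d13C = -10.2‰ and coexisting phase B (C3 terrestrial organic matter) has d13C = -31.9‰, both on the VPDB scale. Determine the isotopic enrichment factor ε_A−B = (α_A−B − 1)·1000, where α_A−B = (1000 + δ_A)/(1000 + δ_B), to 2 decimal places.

22.42‰

α_A−B = (1000 + -10.2) / (1000 + -31.9) = 989.8 / 968.1 = 1.022415
ε_A−B = (1.022415 − 1) × 1000 = 22.415‰
(The approximation ε ≈ δ_A − δ_B would give 21.7‰.)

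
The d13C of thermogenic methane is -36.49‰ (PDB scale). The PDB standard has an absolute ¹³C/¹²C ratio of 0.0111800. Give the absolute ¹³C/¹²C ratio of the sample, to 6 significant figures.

R_sample = R_standard × (d13C/1000 + 1)
R_sample = 0.0111800 × (-36.49/1000 + 1) = 0.0111800 × 0.963510
R_sample = 0.0107720

0.0107720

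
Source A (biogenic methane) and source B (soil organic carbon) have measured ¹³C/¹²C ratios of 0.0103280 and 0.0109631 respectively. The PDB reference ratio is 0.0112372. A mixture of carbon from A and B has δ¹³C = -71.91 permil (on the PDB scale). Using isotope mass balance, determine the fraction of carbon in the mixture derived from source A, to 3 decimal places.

δ_A = (0.0103280/0.0112372 − 1)×1000 = (0.919090 − 1)×1000 = -80.910 permil
δ_B = (0.0109631/0.0112372 − 1)×1000 = (0.975608 − 1)×1000 = -24.392 permil
f_A = (δ_mix − δ_B)/(δ_A − δ_B) = (-71.91 − (-24.392))/(-80.910 − (-24.392))
f_A = -47.518 / -56.518 = 0.8408

0.841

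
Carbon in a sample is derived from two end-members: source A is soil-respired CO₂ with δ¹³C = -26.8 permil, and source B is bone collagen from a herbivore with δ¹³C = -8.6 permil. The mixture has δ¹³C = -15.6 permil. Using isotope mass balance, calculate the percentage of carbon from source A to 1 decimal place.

38.5%

δ_mix = f_A·δ_A + (1 − f_A)·δ_B  ⇒  f_A = (δ_mix − δ_B)/(δ_A − δ_B)
f_A = (-15.6 − (-8.6)) / (-26.8 − (-8.6))
f_A = -7.0 / -18.2 = 0.3846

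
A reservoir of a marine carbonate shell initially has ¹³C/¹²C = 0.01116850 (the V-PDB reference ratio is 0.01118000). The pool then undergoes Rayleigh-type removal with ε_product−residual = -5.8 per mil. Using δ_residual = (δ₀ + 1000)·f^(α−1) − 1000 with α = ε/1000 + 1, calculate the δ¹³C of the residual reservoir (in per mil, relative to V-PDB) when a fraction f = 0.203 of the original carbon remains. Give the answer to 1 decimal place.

δ₀ = (0.01116850/0.01118000 − 1)×1000 = (0.998971 − 1)×1000 = -1.029 per mil
α − 1 = ε/1000 = -0.0058
f^(α−1) = 0.203^(-0.0058) = 1.009291
δ_res = (-1.029 + 1000) × 1.009291 − 1000 = 1008.253 − 1000 = 8.25 per mil

8.3 per mil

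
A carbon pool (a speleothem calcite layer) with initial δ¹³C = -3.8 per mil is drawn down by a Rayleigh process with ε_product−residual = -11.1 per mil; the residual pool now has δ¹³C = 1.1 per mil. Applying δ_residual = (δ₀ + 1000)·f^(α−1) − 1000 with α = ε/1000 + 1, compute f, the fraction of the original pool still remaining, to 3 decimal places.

α − 1 = ε/1000 = -0.0111
(δ_res + 1000)/(δ₀ + 1000) = (1.1 + 1000)/(-3.8 + 1000) = 1001.1/996.2 = 1.004919
f = 1.004919^(1/-0.0111) = exp(ln(1.004919)/-0.0111) = exp(0.00491/-0.0111)
f = exp(-0.4420) = 0.6427

0.643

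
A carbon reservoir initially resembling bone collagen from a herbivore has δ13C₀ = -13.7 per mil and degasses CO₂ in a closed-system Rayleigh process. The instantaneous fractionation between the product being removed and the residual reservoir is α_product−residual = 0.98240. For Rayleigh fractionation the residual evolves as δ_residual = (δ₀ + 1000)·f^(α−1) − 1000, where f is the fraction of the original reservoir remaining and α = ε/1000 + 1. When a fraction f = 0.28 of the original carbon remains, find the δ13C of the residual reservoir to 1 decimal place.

Rayleigh residual: δ_res = (δ₀ + 1000)·f^(α−1) − 1000
α − 1 = -0.01760
f^(α−1) = 0.28^(-0.01760) = 1.022657
δ_res = (-13.7 + 1000) × 1.022657 − 1000 = 1008.647 − 1000 = 8.65 per mil

8.6 per mil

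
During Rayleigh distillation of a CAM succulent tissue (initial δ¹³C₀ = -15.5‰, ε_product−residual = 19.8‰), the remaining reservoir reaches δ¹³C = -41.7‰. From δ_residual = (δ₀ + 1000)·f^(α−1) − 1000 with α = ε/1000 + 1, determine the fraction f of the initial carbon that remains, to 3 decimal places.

α − 1 = ε/1000 = 0.0198
(δ_res + 1000)/(δ₀ + 1000) = (-41.7 + 1000)/(-15.5 + 1000) = 958.3/984.5 = 0.973388
f = 0.973388^(1/0.0198) = exp(ln(0.973388)/0.0198) = exp(-0.02697/0.0198)
f = exp(-1.3623) = 0.2561

0.256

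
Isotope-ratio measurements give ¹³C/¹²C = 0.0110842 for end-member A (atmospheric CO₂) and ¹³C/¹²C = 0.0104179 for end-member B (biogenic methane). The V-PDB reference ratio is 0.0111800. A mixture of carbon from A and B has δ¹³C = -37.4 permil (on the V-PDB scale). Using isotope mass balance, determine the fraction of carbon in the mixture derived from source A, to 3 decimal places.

0.516

δ_A = (0.0110842/0.0111800 − 1)×1000 = (0.991431 − 1)×1000 = -8.569 permil
δ_B = (0.0104179/0.0111800 − 1)×1000 = (0.931834 − 1)×1000 = -68.166 permil
f_A = (δ_mix − δ_B)/(δ_A − δ_B) = (-37.4 − (-68.166))/(-8.569 − (-68.166))
f_A = 30.766 / 59.597 = 0.5162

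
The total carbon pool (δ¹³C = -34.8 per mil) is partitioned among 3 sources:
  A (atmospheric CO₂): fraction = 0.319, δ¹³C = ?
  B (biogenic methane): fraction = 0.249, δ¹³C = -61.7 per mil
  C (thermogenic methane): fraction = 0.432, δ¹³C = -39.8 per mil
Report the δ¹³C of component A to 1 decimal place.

Isotope mass balance: δ_bulk = Σ fᵢ·δᵢ.
-34.8 = 0.319×δ_A + 0.249×(-61.7) + 0.432×(-39.8)
0.319·δ_A = -34.8 − (-32.557) = -2.243
δ_A = -2.243 / 0.319 = -7.03 per mil

-7.0 per mil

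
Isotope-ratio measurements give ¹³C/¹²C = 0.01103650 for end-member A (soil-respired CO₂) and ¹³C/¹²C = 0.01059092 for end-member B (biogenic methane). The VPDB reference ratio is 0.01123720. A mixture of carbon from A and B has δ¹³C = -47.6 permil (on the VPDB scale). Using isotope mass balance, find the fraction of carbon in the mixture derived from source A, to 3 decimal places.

0.250

δ_A = (0.01103650/0.01123720 − 1)×1000 = (0.982140 − 1)×1000 = -17.860 permil
δ_B = (0.01059092/0.01123720 − 1)×1000 = (0.942487 − 1)×1000 = -57.513 permil
f_A = (δ_mix − δ_B)/(δ_A − δ_B) = (-47.6 − (-57.513))/(-17.860 − (-57.513))
f_A = 9.913 / 39.652 = 0.2500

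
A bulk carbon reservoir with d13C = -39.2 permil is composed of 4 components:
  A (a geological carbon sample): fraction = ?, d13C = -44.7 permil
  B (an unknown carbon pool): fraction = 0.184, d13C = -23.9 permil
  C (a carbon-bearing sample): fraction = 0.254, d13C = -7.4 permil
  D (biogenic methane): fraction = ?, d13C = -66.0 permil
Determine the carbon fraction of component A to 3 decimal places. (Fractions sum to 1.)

Let f_A and f_D be the unknown fractions; fractions sum to 1 so f_A + f_D = 0.562.
Mass balance: Σ fᵢ·δᵢ = δ_bulk ⇒ f_A·(-44.7) + f_D·(-66.0) = -39.2 − (-6.277) = -32.923
Substitute f_D = 0.562 − f_A:
f_A·(-44.7 − -66.0) = -32.923 − 0.562×(-66.0) = 4.169
f_A = 4.169 / 21.3 = 0.1957

0.196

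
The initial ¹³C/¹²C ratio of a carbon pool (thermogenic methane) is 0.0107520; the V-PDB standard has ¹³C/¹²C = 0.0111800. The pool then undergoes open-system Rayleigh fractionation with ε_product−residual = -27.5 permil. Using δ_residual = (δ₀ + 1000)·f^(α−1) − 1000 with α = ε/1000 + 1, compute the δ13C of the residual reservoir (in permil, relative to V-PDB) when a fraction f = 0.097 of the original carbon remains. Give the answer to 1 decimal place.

25.4 permil

δ₀ = (0.0107520/0.0111800 − 1)×1000 = (0.961717 − 1)×1000 = -38.283 permil
α − 1 = ε/1000 = -0.0275
f^(α−1) = 0.097^(-0.0275) = 1.066262
δ_res = (-38.283 + 1000) × 1.066262 − 1000 = 1025.442 − 1000 = 25.44 permil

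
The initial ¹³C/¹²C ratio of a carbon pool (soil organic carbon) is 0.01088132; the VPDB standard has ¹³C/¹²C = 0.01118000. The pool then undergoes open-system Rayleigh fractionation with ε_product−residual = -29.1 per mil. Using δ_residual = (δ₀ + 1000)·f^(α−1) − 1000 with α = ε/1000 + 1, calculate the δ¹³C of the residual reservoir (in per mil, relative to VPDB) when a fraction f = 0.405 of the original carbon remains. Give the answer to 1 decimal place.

δ₀ = (0.01088132/0.01118000 − 1)×1000 = (0.973284 − 1)×1000 = -26.716 per mil
α − 1 = ε/1000 = -0.0291
f^(α−1) = 0.405^(-0.0291) = 1.026652
δ_res = (-26.716 + 1000) × 1.026652 − 1000 = 999.224 − 1000 = -0.78 per mil

-0.8 per mil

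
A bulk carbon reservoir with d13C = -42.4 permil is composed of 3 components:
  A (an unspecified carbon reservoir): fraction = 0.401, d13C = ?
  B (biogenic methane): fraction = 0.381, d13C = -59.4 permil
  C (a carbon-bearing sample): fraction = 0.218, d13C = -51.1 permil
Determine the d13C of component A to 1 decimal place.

-21.5 permil

Isotope mass balance: δ_bulk = Σ fᵢ·δᵢ.
-42.4 = 0.401×δ_A + 0.381×(-59.4) + 0.218×(-51.1)
0.401·δ_A = -42.4 − (-33.771) = -8.629
δ_A = -8.629 / 0.401 = -21.52 permil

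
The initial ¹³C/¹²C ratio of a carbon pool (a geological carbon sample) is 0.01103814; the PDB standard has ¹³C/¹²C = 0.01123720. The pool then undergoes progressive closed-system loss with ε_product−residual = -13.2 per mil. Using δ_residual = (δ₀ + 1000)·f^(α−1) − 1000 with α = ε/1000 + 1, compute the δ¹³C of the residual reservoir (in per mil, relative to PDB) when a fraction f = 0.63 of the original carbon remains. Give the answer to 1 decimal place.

-11.7 per mil

δ₀ = (0.01103814/0.01123720 − 1)×1000 = (0.982286 − 1)×1000 = -17.714 per mil
α − 1 = ε/1000 = -0.0132
f^(α−1) = 0.63^(-0.0132) = 1.006118
δ_res = (-17.714 + 1000) × 1.006118 − 1000 = 988.295 − 1000 = -11.71 per mil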